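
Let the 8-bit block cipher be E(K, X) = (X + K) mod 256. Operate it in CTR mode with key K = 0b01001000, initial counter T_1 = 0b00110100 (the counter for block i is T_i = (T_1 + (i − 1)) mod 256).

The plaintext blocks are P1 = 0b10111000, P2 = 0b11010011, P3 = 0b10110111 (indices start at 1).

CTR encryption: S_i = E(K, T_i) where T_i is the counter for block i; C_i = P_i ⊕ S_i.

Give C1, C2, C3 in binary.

C1 = 0b11000100, C2 = 0b10101110, C3 = 0b11001001

C1: T = 0b00110100, S = E(K, T) = 0b01111100; 0b10111000 ⊕ 0b01111100 = 0b11000100.
C2: T = 0b00110101, S = E(K, T) = 0b01111101; 0b11010011 ⊕ 0b01111101 = 0b10101110.
C3: T = 0b00110110, S = E(K, T) = 0b01111110; 0b10110111 ⊕ 0b01111110 = 0b11001001.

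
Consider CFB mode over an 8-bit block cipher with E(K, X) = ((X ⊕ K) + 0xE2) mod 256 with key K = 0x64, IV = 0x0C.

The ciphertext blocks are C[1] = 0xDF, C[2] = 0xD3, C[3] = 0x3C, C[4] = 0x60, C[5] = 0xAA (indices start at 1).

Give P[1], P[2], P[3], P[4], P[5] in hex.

CFB decryption: P_i = C_i ⊕ E(K, C_{i−1}), with C_{0} = IV.
P[1]: E(K, 0x0C) = 0x4A; 0xDF ⊕ 0x4A = 0x95.
P[2]: E(K, 0xDF) = 0x9D; 0xD3 ⊕ 0x9D = 0x4E.
P[3]: E(K, 0xD3) = 0x99; 0x3C ⊕ 0x99 = 0xA5.
P[4]: E(K, 0x3C) = 0x3A; 0x60 ⊕ 0x3A = 0x5A.
P[5]: E(K, 0x60) = 0xE6; 0xAA ⊕ 0xE6 = 0x4C.

P[1] = 0x95, P[2] = 0x4E, P[3] = 0xA5, P[4] = 0x5A, P[5] = 0x4C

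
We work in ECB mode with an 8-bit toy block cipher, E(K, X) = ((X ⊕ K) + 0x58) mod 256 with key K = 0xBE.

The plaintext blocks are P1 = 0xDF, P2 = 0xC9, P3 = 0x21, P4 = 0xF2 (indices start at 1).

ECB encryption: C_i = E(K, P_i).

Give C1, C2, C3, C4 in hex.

C1: E(K, 0xDF) = 0xB9.
C2: E(K, 0xC9) = 0xCF.
C3: E(K, 0x21) = 0xF7.
C4: E(K, 0xF2) = 0xA4.

C1 = 0xB9, C2 = 0xCF, C3 = 0xF7, C4 = 0xA4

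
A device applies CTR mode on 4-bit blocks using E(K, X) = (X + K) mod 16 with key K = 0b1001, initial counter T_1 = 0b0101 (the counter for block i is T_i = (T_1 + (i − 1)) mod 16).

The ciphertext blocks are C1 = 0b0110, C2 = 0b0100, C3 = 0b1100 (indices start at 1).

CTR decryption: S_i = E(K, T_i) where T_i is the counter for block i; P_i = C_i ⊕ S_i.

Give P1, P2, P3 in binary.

P1: T = 0b0101, S = E(K, T) = 0b1110; 0b0110 ⊕ 0b1110 = 0b1000.
P2: T = 0b0110, S = E(K, T) = 0b1111; 0b0100 ⊕ 0b1111 = 0b1011.
P3: T = 0b0111, S = E(K, T) = 0b0000; 0b1100 ⊕ 0b0000 = 0b1100.

P1 = 0b1000, P2 = 0b1011, P3 = 0b1100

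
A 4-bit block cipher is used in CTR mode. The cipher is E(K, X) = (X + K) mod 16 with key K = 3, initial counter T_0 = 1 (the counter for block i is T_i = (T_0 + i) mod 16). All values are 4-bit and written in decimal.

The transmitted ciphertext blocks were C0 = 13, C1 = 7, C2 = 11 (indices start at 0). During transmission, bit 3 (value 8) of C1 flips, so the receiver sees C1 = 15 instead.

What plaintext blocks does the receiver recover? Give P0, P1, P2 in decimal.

P0 = 9, P1 = 10, P2 = 13

CTR decryption: S_i = E(K, T_i) where T_i is the counter for block i; P_i = C_i ⊕ S_i.
Only C1 changed, to 15. In CTR, a change in C_i flips the same bit in P_i only; the keystream is unaffected. Decrypting the received ciphertext:
P0: T = 1, S = E(K, T) = 4; 13 ⊕ 4 = 9.
P1: T = 2, S = E(K, T) = 5; 15 ⊕ 5 = 10.
P2: T = 3, S = E(K, T) = 6; 11 ⊕ 6 = 13.
Blocks that differ from the original plaintext: P1.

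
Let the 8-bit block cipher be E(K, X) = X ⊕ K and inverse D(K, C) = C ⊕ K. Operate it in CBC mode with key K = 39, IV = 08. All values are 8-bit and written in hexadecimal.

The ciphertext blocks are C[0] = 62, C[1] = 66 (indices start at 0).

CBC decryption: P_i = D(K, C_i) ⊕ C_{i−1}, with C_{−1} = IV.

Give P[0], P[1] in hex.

P[0]: D(K, 62) = 5B; 5B ⊕ 08 = 53.
P[1]: D(K, 66) = 5F; 5F ⊕ 62 = 3D.

P[0] = 53, P[1] = 3D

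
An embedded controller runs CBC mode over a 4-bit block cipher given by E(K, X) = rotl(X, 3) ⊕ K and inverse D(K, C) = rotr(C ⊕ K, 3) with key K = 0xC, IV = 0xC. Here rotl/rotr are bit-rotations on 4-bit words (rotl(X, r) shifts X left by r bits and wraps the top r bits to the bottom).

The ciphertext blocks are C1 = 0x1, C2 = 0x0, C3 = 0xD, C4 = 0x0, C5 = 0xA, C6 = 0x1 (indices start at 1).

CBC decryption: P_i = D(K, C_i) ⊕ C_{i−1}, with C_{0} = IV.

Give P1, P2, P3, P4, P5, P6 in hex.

P1 = 0x7, P2 = 0x8, P3 = 0x2, P4 = 0x4, P5 = 0xC, P6 = 0x1

P1: D(K, 0x1) = 0xB; 0xB ⊕ 0xC = 0x7.
P2: D(K, 0x0) = 0x9; 0x9 ⊕ 0x1 = 0x8.
P3: D(K, 0xD) = 0x2; 0x2 ⊕ 0x0 = 0x2.
P4: D(K, 0x0) = 0x9; 0x9 ⊕ 0xD = 0x4.
P5: D(K, 0xA) = 0xC; 0xC ⊕ 0x0 = 0xC.
P6: D(K, 0x1) = 0xB; 0xB ⊕ 0xA = 0x1.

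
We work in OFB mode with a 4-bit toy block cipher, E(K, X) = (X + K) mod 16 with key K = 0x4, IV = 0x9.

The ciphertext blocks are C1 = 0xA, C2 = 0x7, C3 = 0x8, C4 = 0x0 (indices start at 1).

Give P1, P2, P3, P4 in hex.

P1 = 0x7, P2 = 0x6, P3 = 0xD, P4 = 0x9

OFB decryption: S_i = E(K, S_{i−1}) with S_{0} = IV; P_i = C_i ⊕ S_i.
P1: S = E(K, 0x9) = 0xD; 0xA ⊕ 0xD = 0x7.
P2: S = E(K, 0xD) = 0x1; 0x7 ⊕ 0x1 = 0x6.
P3: S = E(K, 0x1) = 0x5; 0x8 ⊕ 0x5 = 0xD.
P4: S = E(K, 0x5) = 0x9; 0x0 ⊕ 0x9 = 0x9.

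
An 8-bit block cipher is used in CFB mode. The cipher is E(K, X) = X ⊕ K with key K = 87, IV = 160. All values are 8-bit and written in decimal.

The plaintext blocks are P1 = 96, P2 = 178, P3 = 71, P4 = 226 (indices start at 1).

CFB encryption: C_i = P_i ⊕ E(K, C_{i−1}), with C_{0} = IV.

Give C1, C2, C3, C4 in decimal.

C1 = 151, C2 = 114, C3 = 98, C4 = 215

C1: E(K, 160) = 247; 96 ⊕ 247 = 151.
C2: E(K, 151) = 192; 178 ⊕ 192 = 114.
C3: E(K, 114) = 37; 71 ⊕ 37 = 98.
C4: E(K, 98) = 53; 226 ⊕ 53 = 215.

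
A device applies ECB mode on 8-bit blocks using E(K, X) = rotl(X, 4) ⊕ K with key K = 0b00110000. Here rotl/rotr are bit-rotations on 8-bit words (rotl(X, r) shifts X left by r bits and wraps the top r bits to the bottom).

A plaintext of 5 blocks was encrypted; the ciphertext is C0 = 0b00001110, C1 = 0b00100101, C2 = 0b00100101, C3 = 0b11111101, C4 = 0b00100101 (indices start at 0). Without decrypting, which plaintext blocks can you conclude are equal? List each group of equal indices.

ECB encrypts each block independently with the same key, so equal ciphertext blocks imply equal plaintext blocks.
C1 = C2 = C4 = 0b00100101, so P1 = P2 = P4.

P1 = P2 = P4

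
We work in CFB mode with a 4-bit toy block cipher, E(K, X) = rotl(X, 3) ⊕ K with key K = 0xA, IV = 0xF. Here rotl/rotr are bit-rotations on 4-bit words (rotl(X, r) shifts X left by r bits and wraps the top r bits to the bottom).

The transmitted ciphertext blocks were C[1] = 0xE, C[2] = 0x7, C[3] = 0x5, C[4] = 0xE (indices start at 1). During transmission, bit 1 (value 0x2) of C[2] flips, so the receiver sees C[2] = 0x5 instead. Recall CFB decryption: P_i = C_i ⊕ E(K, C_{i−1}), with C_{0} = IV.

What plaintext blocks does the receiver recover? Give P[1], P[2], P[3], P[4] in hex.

Only C[2] changed, to 0x5. In CFB, a change in C_i flips the same bit in P_i and garbles P_{i+1}. Decrypting the received ciphertext:
P[1]: E(K, 0xF) = 0x5; 0xE ⊕ 0x5 = 0xB.
P[2]: E(K, 0xE) = 0xD; 0x5 ⊕ 0xD = 0x8.
P[3]: E(K, 0x5) = 0x0; 0x5 ⊕ 0x0 = 0x5.
P[4]: E(K, 0x5) = 0x0; 0xE ⊕ 0x0 = 0xE.
Blocks that differ from the original plaintext: P[2], P[3].

P[1] = 0xB, P[2] = 0x8, P[3] = 0x5, P[4] = 0xE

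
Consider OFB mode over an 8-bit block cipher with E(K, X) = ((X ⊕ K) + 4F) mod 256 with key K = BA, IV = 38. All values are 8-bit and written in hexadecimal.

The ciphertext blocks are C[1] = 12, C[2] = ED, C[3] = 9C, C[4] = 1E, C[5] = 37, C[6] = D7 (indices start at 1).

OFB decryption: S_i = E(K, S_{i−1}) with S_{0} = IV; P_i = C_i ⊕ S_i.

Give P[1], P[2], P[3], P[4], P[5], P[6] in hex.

P[1] = C3, P[2] = 57, P[3] = D3, P[4] = 5A, P[5] = 7A, P[6] = 91

P[1]: S = E(K, 38) = D1; 12 ⊕ D1 = C3.
P[2]: S = E(K, D1) = BA; ED ⊕ BA = 57.
P[3]: S = E(K, BA) = 4F; 9C ⊕ 4F = D3.
P[4]: S = E(K, 4F) = 44; 1E ⊕ 44 = 5A.
P[5]: S = E(K, 44) = 4D; 37 ⊕ 4D = 7A.
P[6]: S = E(K, 4D) = 46; D7 ⊕ 46 = 91.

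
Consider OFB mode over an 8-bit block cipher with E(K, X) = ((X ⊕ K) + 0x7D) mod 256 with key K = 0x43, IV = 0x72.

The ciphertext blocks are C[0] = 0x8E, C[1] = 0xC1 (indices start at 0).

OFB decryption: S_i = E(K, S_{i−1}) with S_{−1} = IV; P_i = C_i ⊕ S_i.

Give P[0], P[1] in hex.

P[0]: S = E(K, 0x72) = 0xAE; 0x8E ⊕ 0xAE = 0x20.
P[1]: S = E(K, 0xAE) = 0x6A; 0xC1 ⊕ 0x6A = 0xAB.

P[0] = 0x20, P[1] = 0xAB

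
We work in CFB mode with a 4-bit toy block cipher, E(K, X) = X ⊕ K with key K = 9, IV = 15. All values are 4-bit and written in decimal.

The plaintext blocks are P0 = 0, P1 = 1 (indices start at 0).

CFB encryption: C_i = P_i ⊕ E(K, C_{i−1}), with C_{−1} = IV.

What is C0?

C0: E(K, 15) = 6; 0 ⊕ 6 = 6.

C0 = 6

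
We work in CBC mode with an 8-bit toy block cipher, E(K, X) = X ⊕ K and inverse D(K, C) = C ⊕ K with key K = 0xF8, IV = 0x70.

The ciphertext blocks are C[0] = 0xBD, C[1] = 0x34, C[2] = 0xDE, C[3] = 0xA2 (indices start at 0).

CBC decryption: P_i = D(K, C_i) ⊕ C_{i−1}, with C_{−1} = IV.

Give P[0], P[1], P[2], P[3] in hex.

P[0]: D(K, 0xBD) = 0x45; 0x45 ⊕ 0x70 = 0x35.
P[1]: D(K, 0x34) = 0xCC; 0xCC ⊕ 0xBD = 0x71.
P[2]: D(K, 0xDE) = 0x26; 0x26 ⊕ 0x34 = 0x12.
P[3]: D(K, 0xA2) = 0x5A; 0x5A ⊕ 0xDE = 0x84.

P[0] = 0x35, P[1] = 0x71, P[2] = 0x12, P[3] = 0x84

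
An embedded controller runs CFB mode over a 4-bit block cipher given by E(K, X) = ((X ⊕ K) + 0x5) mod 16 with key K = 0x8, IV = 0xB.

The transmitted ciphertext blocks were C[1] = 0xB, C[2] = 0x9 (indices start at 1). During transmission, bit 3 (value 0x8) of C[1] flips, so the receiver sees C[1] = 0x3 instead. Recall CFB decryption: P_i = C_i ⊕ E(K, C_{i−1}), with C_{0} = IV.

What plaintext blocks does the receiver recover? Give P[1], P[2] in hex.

Only C[1] changed, to 0x3. In CFB, a change in C_i flips the same bit in P_i and garbles P_{i+1}. Decrypting the received ciphertext:
P[1]: E(K, 0xB) = 0x8; 0x3 ⊕ 0x8 = 0xB.
P[2]: E(K, 0x3) = 0x0; 0x9 ⊕ 0x0 = 0x9.
Blocks that differ from the original plaintext: P[1], P[2].

P[1] = 0xB, P[2] = 0x9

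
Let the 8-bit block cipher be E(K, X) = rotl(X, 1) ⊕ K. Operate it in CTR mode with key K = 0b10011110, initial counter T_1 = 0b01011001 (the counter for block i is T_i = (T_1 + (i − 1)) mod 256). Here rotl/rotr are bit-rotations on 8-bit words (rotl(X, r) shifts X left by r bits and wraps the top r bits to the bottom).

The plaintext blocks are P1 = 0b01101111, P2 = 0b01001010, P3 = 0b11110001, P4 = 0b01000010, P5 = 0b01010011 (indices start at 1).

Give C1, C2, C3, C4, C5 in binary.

C1 = 0b01000011, C2 = 0b01100000, C3 = 0b11011001, C4 = 0b01100100, C5 = 0b01110111

CTR encryption: S_i = E(K, T_i) where T_i is the counter for block i; C_i = P_i ⊕ S_i.
C1: T = 0b01011001, S = E(K, T) = 0b00101100; 0b01101111 ⊕ 0b00101100 = 0b01000011.
C2: T = 0b01011010, S = E(K, T) = 0b00101010; 0b01001010 ⊕ 0b00101010 = 0b01100000.
C3: T = 0b01011011, S = E(K, T) = 0b00101000; 0b11110001 ⊕ 0b00101000 = 0b11011001.
C4: T = 0b01011100, S = E(K, T) = 0b00100110; 0b01000010 ⊕ 0b00100110 = 0b01100100.
C5: T = 0b01011101, S = E(K, T) = 0b00100100; 0b01010011 ⊕ 0b00100100 = 0b01110111.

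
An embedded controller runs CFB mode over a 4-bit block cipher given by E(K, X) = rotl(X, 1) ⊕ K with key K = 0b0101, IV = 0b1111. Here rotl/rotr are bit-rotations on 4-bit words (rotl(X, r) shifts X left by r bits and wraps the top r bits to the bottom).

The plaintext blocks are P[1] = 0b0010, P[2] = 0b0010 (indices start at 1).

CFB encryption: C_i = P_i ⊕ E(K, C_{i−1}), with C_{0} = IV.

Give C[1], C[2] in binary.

C[1] = 0b1000, C[2] = 0b0110

C[1]: E(K, 0b1111) = 0b1010; 0b0010 ⊕ 0b1010 = 0b1000.
C[2]: E(K, 0b1000) = 0b0100; 0b0010 ⊕ 0b0100 = 0b0110.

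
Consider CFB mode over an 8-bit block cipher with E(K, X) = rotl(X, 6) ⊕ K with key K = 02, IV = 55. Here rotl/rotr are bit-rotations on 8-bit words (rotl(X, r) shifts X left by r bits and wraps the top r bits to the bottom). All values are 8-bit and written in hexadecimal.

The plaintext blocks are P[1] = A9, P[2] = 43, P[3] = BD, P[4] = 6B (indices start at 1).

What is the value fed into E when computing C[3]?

CFB encryption: C_i = P_i ⊕ E(K, C_{i−1}), with C_{0} = IV.
C[1]: E(K, 55) = 57; A9 ⊕ 57 = FE.
C[2]: E(K, FE) = BD; 43 ⊕ BD = FE.
C[3]: E(K, FE) = BD; BD ⊕ BD = 00.
So the input to E for block [3] is FE.

FE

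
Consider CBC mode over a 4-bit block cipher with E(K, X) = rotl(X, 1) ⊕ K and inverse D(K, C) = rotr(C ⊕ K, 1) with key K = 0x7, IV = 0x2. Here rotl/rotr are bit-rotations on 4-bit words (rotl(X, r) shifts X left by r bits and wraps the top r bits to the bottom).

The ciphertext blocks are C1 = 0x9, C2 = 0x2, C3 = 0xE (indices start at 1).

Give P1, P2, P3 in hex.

CBC decryption: P_i = D(K, C_i) ⊕ C_{i−1}, with C_{0} = IV.
P1: D(K, 0x9) = 0x7; 0x7 ⊕ 0x2 = 0x5.
P2: D(K, 0x2) = 0xA; 0xA ⊕ 0x9 = 0x3.
P3: D(K, 0xE) = 0xC; 0xC ⊕ 0x2 = 0xE.

P1 = 0x5, P2 = 0x3, P3 = 0xE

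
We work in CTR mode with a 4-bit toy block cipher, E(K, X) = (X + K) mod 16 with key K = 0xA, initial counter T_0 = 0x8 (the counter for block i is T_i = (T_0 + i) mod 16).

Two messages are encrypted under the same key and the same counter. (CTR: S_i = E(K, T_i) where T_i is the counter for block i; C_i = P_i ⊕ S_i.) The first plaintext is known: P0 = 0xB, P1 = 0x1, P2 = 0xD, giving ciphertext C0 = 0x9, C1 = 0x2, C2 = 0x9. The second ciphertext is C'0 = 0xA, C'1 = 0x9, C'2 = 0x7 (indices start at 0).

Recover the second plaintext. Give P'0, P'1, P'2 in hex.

In CTR with a reused counter, both messages share the same keystream S_i, so C_i ⊕ C'_i = P_i ⊕ P'_i and thus P'_i = P_i ⊕ C_i ⊕ C'_i.
P'0: 0xB ⊕ 0x9 ⊕ 0xA = 0x8.
P'1: 0x1 ⊕ 0x2 ⊕ 0x9 = 0xA.
P'2: 0xD ⊕ 0x9 ⊕ 0x7 = 0x3.

P'0 = 0x8, P'1 = 0xA, P'2 = 0x3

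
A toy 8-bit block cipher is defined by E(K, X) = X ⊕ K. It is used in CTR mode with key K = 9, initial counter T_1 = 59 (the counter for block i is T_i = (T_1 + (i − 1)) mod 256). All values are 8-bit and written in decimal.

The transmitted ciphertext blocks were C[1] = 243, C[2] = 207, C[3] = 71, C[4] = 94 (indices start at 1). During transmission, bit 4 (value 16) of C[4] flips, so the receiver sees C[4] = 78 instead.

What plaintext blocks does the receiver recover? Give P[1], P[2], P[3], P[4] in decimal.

CTR decryption: S_i = E(K, T_i) where T_i is the counter for block i; P_i = C_i ⊕ S_i.
Only C[4] changed, to 78. In CTR, a change in C_i flips the same bit in P_i only; the keystream is unaffected. Decrypting the received ciphertext:
P[1]: T = 59, S = E(K, T) = 50; 243 ⊕ 50 = 193.
P[2]: T = 60, S = E(K, T) = 53; 207 ⊕ 53 = 250.
P[3]: T = 61, S = E(K, T) = 52; 71 ⊕ 52 = 115.
P[4]: T = 62, S = E(K, T) = 55; 78 ⊕ 55 = 121.
Blocks that differ from the original plaintext: P[4].

P[1] = 193, P[2] = 250, P[3] = 115, P[4] = 121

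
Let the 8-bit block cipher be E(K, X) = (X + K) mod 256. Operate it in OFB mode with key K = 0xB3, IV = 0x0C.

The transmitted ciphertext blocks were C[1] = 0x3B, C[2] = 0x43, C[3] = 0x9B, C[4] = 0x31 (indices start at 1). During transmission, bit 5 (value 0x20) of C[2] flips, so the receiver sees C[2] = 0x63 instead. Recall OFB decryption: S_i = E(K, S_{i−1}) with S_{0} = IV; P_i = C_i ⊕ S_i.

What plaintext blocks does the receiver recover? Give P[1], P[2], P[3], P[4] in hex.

P[1] = 0x84, P[2] = 0x11, P[3] = 0xBE, P[4] = 0xE9

Only C[2] changed, to 0x63. In OFB, a change in C_i flips the same bit in P_i only; the keystream is unaffected. Decrypting the received ciphertext:
P[1]: S = E(K, 0x0C) = 0xBF; 0x3B ⊕ 0xBF = 0x84.
P[2]: S = E(K, 0xBF) = 0x72; 0x63 ⊕ 0x72 = 0x11.
P[3]: S = E(K, 0x72) = 0x25; 0x9B ⊕ 0x25 = 0xBE.
P[4]: S = E(K, 0x25) = 0xD8; 0x31 ⊕ 0xD8 = 0xE9.
Blocks that differ from the original plaintext: P[2].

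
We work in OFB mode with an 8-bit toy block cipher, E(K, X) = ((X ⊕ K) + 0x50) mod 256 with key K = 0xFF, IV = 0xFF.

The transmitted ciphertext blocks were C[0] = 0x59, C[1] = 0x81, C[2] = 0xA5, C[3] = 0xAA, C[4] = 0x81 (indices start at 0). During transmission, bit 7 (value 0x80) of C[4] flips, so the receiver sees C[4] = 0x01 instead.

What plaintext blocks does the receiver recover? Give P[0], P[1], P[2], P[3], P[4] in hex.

P[0] = 0x09, P[1] = 0x7E, P[2] = 0xF5, P[3] = 0x55, P[4] = 0x51

OFB decryption: S_i = E(K, S_{i−1}) with S_{−1} = IV; P_i = C_i ⊕ S_i.
Only C[4] changed, to 0x01. In OFB, a change in C_i flips the same bit in P_i only; the keystream is unaffected. Decrypting the received ciphertext:
P[0]: S = E(K, 0xFF) = 0x50; 0x59 ⊕ 0x50 = 0x09.
P[1]: S = E(K, 0x50) = 0xFF; 0x81 ⊕ 0xFF = 0x7E.
P[2]: S = E(K, 0xFF) = 0x50; 0xA5 ⊕ 0x50 = 0xF5.
P[3]: S = E(K, 0x50) = 0xFF; 0xAA ⊕ 0xFF = 0x55.
P[4]: S = E(K, 0xFF) = 0x50; 0x01 ⊕ 0x50 = 0x51.
Blocks that differ from the original plaintext: P[4].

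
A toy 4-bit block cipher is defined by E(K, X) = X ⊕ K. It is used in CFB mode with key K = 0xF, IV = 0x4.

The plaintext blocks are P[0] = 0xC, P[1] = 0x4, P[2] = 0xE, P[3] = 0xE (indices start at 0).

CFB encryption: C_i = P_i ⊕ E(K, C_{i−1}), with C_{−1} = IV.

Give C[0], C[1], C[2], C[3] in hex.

C[0]: E(K, 0x4) = 0xB; 0xC ⊕ 0xB = 0x7.
C[1]: E(K, 0x7) = 0x8; 0x4 ⊕ 0x8 = 0xC.
C[2]: E(K, 0xC) = 0x3; 0xE ⊕ 0x3 = 0xD.
C[3]: E(K, 0xD) = 0x2; 0xE ⊕ 0x2 = 0xC.

C[0] = 0x7, C[1] = 0xC, C[2] = 0xD, C[3] = 0xC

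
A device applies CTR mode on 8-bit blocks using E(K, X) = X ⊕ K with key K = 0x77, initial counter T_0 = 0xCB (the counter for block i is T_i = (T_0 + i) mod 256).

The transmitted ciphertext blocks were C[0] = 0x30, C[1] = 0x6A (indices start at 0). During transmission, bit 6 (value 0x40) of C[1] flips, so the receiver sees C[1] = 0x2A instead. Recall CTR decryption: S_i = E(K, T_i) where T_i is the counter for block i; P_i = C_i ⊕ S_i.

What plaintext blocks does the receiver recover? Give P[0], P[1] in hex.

Only C[1] changed, to 0x2A. In CTR, a change in C_i flips the same bit in P_i only; the keystream is unaffected. Decrypting the received ciphertext:
P[0]: T = 0xCB, S = E(K, T) = 0xBC; 0x30 ⊕ 0xBC = 0x8C.
P[1]: T = 0xCC, S = E(K, T) = 0xBB; 0x2A ⊕ 0xBB = 0x91.
Blocks that differ from the original plaintext: P[1].

P[0] = 0x8C, P[1] = 0x91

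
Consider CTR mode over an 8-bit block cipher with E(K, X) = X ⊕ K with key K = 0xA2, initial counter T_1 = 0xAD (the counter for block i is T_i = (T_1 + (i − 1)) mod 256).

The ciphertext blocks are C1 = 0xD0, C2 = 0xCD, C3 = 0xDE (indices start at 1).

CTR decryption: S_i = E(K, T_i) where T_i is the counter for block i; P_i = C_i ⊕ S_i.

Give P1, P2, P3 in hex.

P1: T = 0xAD, S = E(K, T) = 0x0F; 0xD0 ⊕ 0x0F = 0xDF.
P2: T = 0xAE, S = E(K, T) = 0x0C; 0xCD ⊕ 0x0C = 0xC1.
P3: T = 0xAF, S = E(K, T) = 0x0D; 0xDE ⊕ 0x0D = 0xD3.

P1 = 0xDF, P2 = 0xC1, P3 = 0xD3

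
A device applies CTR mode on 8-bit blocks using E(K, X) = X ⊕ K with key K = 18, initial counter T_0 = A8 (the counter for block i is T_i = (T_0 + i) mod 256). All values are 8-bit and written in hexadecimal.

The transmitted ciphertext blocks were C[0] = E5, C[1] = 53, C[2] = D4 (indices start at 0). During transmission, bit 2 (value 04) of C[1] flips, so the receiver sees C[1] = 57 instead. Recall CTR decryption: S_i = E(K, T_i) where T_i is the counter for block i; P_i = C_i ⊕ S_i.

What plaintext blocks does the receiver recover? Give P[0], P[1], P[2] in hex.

P[0] = 55, P[1] = E6, P[2] = 66

Only C[1] changed, to 57. In CTR, a change in C_i flips the same bit in P_i only; the keystream is unaffected. Decrypting the received ciphertext:
P[0]: T = A8, S = E(K, T) = B0; E5 ⊕ B0 = 55.
P[1]: T = A9, S = E(K, T) = B1; 57 ⊕ B1 = E6.
P[2]: T = AA, S = E(K, T) = B2; D4 ⊕ B2 = 66.
Blocks that differ from the original plaintext: P[1].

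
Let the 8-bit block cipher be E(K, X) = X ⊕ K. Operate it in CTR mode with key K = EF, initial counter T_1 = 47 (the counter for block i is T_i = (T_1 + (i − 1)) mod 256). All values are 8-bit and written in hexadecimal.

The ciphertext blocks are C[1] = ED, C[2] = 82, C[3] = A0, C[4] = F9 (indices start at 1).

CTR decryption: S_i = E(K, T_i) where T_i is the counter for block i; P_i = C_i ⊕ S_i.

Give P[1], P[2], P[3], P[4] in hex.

P[1]: T = 47, S = E(K, T) = A8; ED ⊕ A8 = 45.
P[2]: T = 48, S = E(K, T) = A7; 82 ⊕ A7 = 25.
P[3]: T = 49, S = E(K, T) = A6; A0 ⊕ A6 = 06.
P[4]: T = 4A, S = E(K, T) = A5; F9 ⊕ A5 = 5C.

P[1] = 45, P[2] = 25, P[3] = 06, P[4] = 5C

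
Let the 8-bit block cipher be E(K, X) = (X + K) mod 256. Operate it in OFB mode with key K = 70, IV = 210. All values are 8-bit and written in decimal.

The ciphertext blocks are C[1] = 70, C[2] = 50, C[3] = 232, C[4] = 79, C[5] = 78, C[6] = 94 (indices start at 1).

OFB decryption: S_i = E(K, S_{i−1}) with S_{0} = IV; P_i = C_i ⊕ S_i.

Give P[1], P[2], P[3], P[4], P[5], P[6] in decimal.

P[1]: S = E(K, 210) = 24; 70 ⊕ 24 = 94.
P[2]: S = E(K, 24) = 94; 50 ⊕ 94 = 108.
P[3]: S = E(K, 94) = 164; 232 ⊕ 164 = 76.
P[4]: S = E(K, 164) = 234; 79 ⊕ 234 = 165.
P[5]: S = E(K, 234) = 48; 78 ⊕ 48 = 126.
P[6]: S = E(K, 48) = 118; 94 ⊕ 118 = 40.

P[1] = 94, P[2] = 108, P[3] = 76, P[4] = 165, P[5] = 126, P[6] = 40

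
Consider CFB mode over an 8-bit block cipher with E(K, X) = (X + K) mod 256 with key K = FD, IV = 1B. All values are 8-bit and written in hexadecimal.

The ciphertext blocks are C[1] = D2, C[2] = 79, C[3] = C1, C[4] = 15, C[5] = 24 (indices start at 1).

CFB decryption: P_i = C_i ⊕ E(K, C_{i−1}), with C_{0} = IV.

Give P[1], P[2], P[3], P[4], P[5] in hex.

P[1]: E(K, 1B) = 18; D2 ⊕ 18 = CA.
P[2]: E(K, D2) = CF; 79 ⊕ CF = B6.
P[3]: E(K, 79) = 76; C1 ⊕ 76 = B7.
P[4]: E(K, C1) = BE; 15 ⊕ BE = AB.
P[5]: E(K, 15) = 12; 24 ⊕ 12 = 36.

P[1] = CA, P[2] = B6, P[3] = B7, P[4] = AB, P[5] = 36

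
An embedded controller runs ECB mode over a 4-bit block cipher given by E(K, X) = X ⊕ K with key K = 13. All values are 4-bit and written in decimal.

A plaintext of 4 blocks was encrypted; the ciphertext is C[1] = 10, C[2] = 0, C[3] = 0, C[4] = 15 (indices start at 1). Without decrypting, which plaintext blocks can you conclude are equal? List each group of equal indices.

ECB encrypts each block independently with the same key, so equal ciphertext blocks imply equal plaintext blocks.
C[2] = C[3] = 0, so P[2] = P[3].

P[2] = P[3]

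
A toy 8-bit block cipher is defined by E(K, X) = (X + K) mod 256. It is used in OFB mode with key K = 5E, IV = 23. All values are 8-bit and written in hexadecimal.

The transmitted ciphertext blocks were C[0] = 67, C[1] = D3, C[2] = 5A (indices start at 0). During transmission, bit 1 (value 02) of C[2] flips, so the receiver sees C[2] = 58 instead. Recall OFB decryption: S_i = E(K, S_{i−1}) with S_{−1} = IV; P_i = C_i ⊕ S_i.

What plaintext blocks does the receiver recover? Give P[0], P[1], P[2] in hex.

P[0] = E6, P[1] = 0C, P[2] = 65

Only C[2] changed, to 58. In OFB, a change in C_i flips the same bit in P_i only; the keystream is unaffected. Decrypting the received ciphertext:
P[0]: S = E(K, 23) = 81; 67 ⊕ 81 = E6.
P[1]: S = E(K, 81) = DF; D3 ⊕ DF = 0C.
P[2]: S = E(K, DF) = 3D; 58 ⊕ 3D = 65.
Blocks that differ from the original plaintext: P[2].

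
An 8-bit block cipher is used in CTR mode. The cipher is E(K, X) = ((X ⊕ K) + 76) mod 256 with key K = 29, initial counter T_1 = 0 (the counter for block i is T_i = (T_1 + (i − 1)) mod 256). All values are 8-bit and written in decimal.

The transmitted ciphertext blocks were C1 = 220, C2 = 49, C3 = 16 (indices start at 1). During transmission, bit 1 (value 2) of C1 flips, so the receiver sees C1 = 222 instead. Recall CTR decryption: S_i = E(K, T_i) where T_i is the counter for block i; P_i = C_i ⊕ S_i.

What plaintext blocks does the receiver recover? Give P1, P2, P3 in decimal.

Only C1 changed, to 222. In CTR, a change in C_i flips the same bit in P_i only; the keystream is unaffected. Decrypting the received ciphertext:
P1: T = 0, S = E(K, T) = 105; 222 ⊕ 105 = 183.
P2: T = 1, S = E(K, T) = 104; 49 ⊕ 104 = 89.
P3: T = 2, S = E(K, T) = 107; 16 ⊕ 107 = 123.
Blocks that differ from the original plaintext: P1.

P1 = 183, P2 = 89, P3 = 123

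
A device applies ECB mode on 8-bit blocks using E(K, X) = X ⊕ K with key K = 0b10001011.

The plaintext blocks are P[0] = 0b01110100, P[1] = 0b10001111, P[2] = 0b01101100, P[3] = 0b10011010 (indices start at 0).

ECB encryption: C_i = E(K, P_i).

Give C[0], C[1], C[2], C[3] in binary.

C[0] = 0b11111111, C[1] = 0b00000100, C[2] = 0b11100111, C[3] = 0b00010001

C[0]: E(K, 0b01110100) = 0b11111111.
C[1]: E(K, 0b10001111) = 0b00000100.
C[2]: E(K, 0b01101100) = 0b11100111.
C[3]: E(K, 0b10011010) = 0b00010001.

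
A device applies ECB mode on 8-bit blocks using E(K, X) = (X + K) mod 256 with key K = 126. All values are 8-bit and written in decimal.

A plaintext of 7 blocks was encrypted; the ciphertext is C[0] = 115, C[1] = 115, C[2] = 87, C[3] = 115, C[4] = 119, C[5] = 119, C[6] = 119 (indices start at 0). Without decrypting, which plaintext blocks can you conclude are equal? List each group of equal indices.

ECB encrypts each block independently with the same key, so equal ciphertext blocks imply equal plaintext blocks.
C[0] = C[1] = C[3] = 115, so P[0] = P[1] = P[3].
C[4] = C[5] = C[6] = 119, so P[4] = P[5] = P[6].

P[0] = P[1] = P[3]; P[4] = P[5] = P[6]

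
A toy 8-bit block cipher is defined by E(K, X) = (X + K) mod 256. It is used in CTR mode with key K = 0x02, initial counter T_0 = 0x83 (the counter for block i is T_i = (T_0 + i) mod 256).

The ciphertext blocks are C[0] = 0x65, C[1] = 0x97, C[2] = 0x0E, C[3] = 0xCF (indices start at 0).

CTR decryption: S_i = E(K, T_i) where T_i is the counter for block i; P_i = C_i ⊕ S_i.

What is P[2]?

P[2] = 0x89

P[2]: T = 0x85, S = E(K, T) = 0x87; 0x0E ⊕ 0x87 = 0x89.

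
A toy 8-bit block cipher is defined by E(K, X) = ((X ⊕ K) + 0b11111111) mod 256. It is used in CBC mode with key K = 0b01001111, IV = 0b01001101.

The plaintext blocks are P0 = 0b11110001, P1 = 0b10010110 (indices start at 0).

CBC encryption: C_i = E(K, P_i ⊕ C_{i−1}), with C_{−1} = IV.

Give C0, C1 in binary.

C0: P0 ⊕ 0b01001101 = 0b10111100; E(K, 0b10111100) = 0b11110010.
C1: P1 ⊕ 0b11110010 = 0b01100100; E(K, 0b01100100) = 0b00101010.

C0 = 0b11110010, C1 = 0b00101010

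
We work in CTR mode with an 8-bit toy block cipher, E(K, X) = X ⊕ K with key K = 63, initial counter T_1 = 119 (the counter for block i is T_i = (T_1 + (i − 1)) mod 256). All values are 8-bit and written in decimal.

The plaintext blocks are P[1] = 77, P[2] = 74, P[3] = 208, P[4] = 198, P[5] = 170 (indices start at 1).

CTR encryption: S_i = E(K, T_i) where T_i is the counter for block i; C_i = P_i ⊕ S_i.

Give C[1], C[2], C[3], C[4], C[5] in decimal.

C[1] = 5, C[2] = 13, C[3] = 150, C[4] = 131, C[5] = 238

C[1]: T = 119, S = E(K, T) = 72; 77 ⊕ 72 = 5.
C[2]: T = 120, S = E(K, T) = 71; 74 ⊕ 71 = 13.
C[3]: T = 121, S = E(K, T) = 70; 208 ⊕ 70 = 150.
C[4]: T = 122, S = E(K, T) = 69; 198 ⊕ 69 = 131.
C[5]: T = 123, S = E(K, T) = 68; 170 ⊕ 68 = 238.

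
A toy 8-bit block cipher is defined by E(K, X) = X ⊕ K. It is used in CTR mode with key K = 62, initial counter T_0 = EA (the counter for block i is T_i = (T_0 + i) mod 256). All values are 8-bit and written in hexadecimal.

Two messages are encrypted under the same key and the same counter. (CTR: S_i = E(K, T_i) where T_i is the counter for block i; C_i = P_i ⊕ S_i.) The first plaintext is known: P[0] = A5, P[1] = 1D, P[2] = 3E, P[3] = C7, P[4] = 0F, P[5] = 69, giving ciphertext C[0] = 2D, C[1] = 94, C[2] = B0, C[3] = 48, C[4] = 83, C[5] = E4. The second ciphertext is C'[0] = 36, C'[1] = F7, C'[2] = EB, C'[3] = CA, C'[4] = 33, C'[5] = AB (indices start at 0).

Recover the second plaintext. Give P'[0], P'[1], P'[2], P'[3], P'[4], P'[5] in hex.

In CTR with a reused counter, both messages share the same keystream S_i, so C_i ⊕ C'_i = P_i ⊕ P'_i and thus P'_i = P_i ⊕ C_i ⊕ C'_i.
P'[0]: A5 ⊕ 2D ⊕ 36 = BE.
P'[1]: 1D ⊕ 94 ⊕ F7 = 7E.
P'[2]: 3E ⊕ B0 ⊕ EB = 65.
P'[3]: C7 ⊕ 48 ⊕ CA = 45.
P'[4]: 0F ⊕ 83 ⊕ 33 = BF.
P'[5]: 69 ⊕ E4 ⊕ AB = 26.

P'[0] = BE, P'[1] = 7E, P'[2] = 65, P'[3] = 45, P'[4] = BF, P'[5] = 26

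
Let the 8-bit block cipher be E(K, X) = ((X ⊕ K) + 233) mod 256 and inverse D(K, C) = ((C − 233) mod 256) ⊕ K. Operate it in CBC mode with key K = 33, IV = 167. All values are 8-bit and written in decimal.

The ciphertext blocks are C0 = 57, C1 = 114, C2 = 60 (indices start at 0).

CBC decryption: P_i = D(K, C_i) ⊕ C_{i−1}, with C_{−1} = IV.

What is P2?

P2 = 0

P2: D(K, 60) = 114; 114 ⊕ 114 = 0.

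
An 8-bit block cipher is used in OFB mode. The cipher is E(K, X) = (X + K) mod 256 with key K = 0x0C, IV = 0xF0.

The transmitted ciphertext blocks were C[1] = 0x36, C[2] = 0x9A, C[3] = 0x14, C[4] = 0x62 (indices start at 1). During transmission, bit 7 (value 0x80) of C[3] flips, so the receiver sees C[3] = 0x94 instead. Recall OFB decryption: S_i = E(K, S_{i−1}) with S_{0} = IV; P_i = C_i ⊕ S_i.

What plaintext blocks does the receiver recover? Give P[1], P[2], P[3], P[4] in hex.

Only C[3] changed, to 0x94. In OFB, a change in C_i flips the same bit in P_i only; the keystream is unaffected. Decrypting the received ciphertext:
P[1]: S = E(K, 0xF0) = 0xFC; 0x36 ⊕ 0xFC = 0xCA.
P[2]: S = E(K, 0xFC) = 0x08; 0x9A ⊕ 0x08 = 0x92.
P[3]: S = E(K, 0x08) = 0x14; 0x94 ⊕ 0x14 = 0x80.
P[4]: S = E(K, 0x14) = 0x20; 0x62 ⊕ 0x20 = 0x42.
Blocks that differ from the original plaintext: P[3].

P[1] = 0xCA, P[2] = 0x92, P[3] = 0x80, P[4] = 0x42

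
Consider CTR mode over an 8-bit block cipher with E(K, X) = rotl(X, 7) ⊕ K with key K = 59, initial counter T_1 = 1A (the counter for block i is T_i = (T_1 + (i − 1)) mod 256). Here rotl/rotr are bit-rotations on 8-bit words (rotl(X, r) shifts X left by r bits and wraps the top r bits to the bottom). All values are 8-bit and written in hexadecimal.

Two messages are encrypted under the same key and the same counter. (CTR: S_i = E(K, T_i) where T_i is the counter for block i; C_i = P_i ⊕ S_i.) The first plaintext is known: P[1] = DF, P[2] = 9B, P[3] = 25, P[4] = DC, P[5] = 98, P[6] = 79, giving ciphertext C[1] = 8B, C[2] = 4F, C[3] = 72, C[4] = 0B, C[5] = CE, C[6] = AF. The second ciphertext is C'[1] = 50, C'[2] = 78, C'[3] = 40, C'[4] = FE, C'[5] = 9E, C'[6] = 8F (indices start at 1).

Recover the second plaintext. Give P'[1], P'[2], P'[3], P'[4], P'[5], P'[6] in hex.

In CTR with a reused counter, both messages share the same keystream S_i, so C_i ⊕ C'_i = P_i ⊕ P'_i and thus P'_i = P_i ⊕ C_i ⊕ C'_i.
P'[1]: DF ⊕ 8B ⊕ 50 = 04.
P'[2]: 9B ⊕ 4F ⊕ 78 = AC.
P'[3]: 25 ⊕ 72 ⊕ 40 = 17.
P'[4]: DC ⊕ 0B ⊕ FE = 29.
P'[5]: 98 ⊕ CE ⊕ 9E = C8.
P'[6]: 79 ⊕ AF ⊕ 8F = 59.

P'[1] = 04, P'[2] = AC, P'[3] = 17, P'[4] = 29, P'[5] = C8, P'[6] = 59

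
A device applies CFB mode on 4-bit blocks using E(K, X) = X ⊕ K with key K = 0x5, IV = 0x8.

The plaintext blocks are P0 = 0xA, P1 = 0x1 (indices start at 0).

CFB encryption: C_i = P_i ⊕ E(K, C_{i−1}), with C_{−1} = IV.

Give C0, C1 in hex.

C0: E(K, 0x8) = 0xD; 0xA ⊕ 0xD = 0x7.
C1: E(K, 0x7) = 0x2; 0x1 ⊕ 0x2 = 0x3.

C0 = 0x7, C1 = 0x3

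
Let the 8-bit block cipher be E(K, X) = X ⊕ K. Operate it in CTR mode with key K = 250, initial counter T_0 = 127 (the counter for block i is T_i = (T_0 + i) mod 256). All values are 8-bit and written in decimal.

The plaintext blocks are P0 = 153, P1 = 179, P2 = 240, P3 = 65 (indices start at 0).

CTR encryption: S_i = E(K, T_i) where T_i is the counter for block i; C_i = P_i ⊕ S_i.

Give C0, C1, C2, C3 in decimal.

C0 = 28, C1 = 201, C2 = 139, C3 = 57

C0: T = 127, S = E(K, T) = 133; 153 ⊕ 133 = 28.
C1: T = 128, S = E(K, T) = 122; 179 ⊕ 122 = 201.
C2: T = 129, S = E(K, T) = 123; 240 ⊕ 123 = 139.
C3: T = 130, S = E(K, T) = 120; 65 ⊕ 120 = 57.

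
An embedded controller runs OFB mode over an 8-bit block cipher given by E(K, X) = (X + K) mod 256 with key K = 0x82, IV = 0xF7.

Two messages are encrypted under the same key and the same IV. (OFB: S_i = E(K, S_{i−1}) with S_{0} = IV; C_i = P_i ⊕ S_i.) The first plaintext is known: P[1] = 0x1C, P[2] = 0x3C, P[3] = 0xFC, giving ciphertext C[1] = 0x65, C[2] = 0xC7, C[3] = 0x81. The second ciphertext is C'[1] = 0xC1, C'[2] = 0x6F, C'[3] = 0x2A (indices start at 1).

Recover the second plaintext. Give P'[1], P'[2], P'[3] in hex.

P'[1] = 0xB8, P'[2] = 0x94, P'[3] = 0x57

In OFB with a reused IV, both messages share the same keystream S_i, so C_i ⊕ C'_i = P_i ⊕ P'_i and thus P'_i = P_i ⊕ C_i ⊕ C'_i.
P'[1]: 0x1C ⊕ 0x65 ⊕ 0xC1 = 0xB8.
P'[2]: 0x3C ⊕ 0xC7 ⊕ 0x6F = 0x94.
P'[3]: 0xFC ⊕ 0x81 ⊕ 0x2A = 0x57.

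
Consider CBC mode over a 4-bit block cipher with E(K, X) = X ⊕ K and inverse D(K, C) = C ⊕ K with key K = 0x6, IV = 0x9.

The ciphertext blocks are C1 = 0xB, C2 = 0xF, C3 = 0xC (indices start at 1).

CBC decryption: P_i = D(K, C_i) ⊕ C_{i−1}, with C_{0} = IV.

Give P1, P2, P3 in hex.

P1: D(K, 0xB) = 0xD; 0xD ⊕ 0x9 = 0x4.
P2: D(K, 0xF) = 0x9; 0x9 ⊕ 0xB = 0x2.
P3: D(K, 0xC) = 0xA; 0xA ⊕ 0xF = 0x5.

P1 = 0x4, P2 = 0x2, P3 = 0x5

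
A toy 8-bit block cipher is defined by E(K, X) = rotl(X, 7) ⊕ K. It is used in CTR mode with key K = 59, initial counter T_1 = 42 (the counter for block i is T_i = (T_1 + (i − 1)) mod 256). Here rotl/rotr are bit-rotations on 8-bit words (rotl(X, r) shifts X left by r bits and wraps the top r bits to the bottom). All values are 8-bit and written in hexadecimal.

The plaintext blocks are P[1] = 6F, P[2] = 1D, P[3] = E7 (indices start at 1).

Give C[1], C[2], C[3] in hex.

C[1] = 17, C[2] = E5, C[3] = 9C

CTR encryption: S_i = E(K, T_i) where T_i is the counter for block i; C_i = P_i ⊕ S_i.
C[1]: T = 42, S = E(K, T) = 78; 6F ⊕ 78 = 17.
C[2]: T = 43, S = E(K, T) = F8; 1D ⊕ F8 = E5.
C[3]: T = 44, S = E(K, T) = 7B; E7 ⊕ 7B = 9C.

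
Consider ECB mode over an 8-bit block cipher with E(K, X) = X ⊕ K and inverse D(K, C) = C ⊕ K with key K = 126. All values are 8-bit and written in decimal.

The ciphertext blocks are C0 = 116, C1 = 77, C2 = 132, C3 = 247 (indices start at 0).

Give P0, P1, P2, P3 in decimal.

ECB decryption: P_i = D(K, C_i).
P0: D(K, 116) = 10.
P1: D(K, 77) = 51.
P2: D(K, 132) = 250.
P3: D(K, 247) = 137.

P0 = 10, P1 = 51, P2 = 250, P3 = 137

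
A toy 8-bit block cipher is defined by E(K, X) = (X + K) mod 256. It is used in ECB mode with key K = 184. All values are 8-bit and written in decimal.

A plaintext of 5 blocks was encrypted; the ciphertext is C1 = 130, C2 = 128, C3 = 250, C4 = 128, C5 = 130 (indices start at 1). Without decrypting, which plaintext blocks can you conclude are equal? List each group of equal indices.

ECB encrypts each block independently with the same key, so equal ciphertext blocks imply equal plaintext blocks.
C1 = C5 = 130, so P1 = P5.
C2 = C4 = 128, so P2 = P4.

P1 = P5; P2 = P4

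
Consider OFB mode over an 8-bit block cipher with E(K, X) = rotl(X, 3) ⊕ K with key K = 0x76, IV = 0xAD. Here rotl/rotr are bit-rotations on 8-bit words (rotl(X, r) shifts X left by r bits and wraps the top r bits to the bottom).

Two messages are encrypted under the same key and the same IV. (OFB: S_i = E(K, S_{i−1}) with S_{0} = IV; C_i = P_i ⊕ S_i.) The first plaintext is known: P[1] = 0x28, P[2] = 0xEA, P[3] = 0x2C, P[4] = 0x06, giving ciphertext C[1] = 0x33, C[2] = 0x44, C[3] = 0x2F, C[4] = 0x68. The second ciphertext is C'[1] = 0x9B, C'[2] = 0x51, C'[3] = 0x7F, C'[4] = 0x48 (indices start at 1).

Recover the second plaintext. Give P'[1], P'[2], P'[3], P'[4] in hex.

P'[1] = 0x80, P'[2] = 0xFF, P'[3] = 0x7C, P'[4] = 0x26

In OFB with a reused IV, both messages share the same keystream S_i, so C_i ⊕ C'_i = P_i ⊕ P'_i and thus P'_i = P_i ⊕ C_i ⊕ C'_i.
P'[1]: 0x28 ⊕ 0x33 ⊕ 0x9B = 0x80.
P'[2]: 0xEA ⊕ 0x44 ⊕ 0x51 = 0xFF.
P'[3]: 0x2C ⊕ 0x2F ⊕ 0x7F = 0x7C.
P'[4]: 0x06 ⊕ 0x68 ⊕ 0x48 = 0x26.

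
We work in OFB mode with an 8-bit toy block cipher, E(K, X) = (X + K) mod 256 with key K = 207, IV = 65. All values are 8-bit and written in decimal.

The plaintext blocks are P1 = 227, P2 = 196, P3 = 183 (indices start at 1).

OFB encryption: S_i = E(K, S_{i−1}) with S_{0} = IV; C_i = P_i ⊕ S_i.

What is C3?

C3 = 25

C1: S = E(K, 65) = 16; 227 ⊕ 16 = 243.
C2: S = E(K, 16) = 223; 196 ⊕ 223 = 27.
C3: S = E(K, 223) = 174; 183 ⊕ 174 = 25.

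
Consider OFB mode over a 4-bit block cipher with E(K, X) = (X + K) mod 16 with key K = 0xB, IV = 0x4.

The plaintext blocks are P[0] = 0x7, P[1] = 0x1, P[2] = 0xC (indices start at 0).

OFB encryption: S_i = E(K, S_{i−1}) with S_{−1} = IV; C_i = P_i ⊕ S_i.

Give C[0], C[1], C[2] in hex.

C[0]: S = E(K, 0x4) = 0xF; 0x7 ⊕ 0xF = 0x8.
C[1]: S = E(K, 0xF) = 0xA; 0x1 ⊕ 0xA = 0xB.
C[2]: S = E(K, 0xA) = 0x5; 0xC ⊕ 0x5 = 0x9.

C[0] = 0x8, C[1] = 0xB, C[2] = 0x9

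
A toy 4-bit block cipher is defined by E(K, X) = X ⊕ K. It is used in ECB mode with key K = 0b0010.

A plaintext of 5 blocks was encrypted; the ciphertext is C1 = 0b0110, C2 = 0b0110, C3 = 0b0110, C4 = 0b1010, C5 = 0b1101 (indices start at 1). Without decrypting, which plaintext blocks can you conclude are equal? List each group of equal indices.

ECB encrypts each block independently with the same key, so equal ciphertext blocks imply equal plaintext blocks.
C1 = C2 = C3 = 0b0110, so P1 = P2 = P3.

P1 = P2 = P3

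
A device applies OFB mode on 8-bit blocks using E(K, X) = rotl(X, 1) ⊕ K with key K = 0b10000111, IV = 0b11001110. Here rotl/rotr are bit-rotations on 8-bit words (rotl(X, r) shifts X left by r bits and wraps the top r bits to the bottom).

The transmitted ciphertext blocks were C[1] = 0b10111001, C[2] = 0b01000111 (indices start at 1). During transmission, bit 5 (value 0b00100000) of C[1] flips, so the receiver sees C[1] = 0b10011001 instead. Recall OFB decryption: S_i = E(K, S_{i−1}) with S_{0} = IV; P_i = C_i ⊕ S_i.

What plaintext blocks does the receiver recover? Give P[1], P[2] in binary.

P[1] = 0b10000011, P[2] = 0b11110100

Only C[1] changed, to 0b10011001. In OFB, a change in C_i flips the same bit in P_i only; the keystream is unaffected. Decrypting the received ciphertext:
P[1]: S = E(K, 0b11001110) = 0b00011010; 0b10011001 ⊕ 0b00011010 = 0b10000011.
P[2]: S = E(K, 0b00011010) = 0b10110011; 0b01000111 ⊕ 0b10110011 = 0b11110100.
Blocks that differ from the original plaintext: P[1].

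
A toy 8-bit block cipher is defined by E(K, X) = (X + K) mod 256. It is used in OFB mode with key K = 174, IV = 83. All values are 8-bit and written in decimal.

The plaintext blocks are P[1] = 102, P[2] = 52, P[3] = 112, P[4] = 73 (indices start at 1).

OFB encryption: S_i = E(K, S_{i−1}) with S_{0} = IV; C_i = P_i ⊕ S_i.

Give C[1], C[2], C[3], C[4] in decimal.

C[1]: S = E(K, 83) = 1; 102 ⊕ 1 = 103.
C[2]: S = E(K, 1) = 175; 52 ⊕ 175 = 155.
C[3]: S = E(K, 175) = 93; 112 ⊕ 93 = 45.
C[4]: S = E(K, 93) = 11; 73 ⊕ 11 = 66.

C[1] = 103, C[2] = 155, C[3] = 45, C[4] = 66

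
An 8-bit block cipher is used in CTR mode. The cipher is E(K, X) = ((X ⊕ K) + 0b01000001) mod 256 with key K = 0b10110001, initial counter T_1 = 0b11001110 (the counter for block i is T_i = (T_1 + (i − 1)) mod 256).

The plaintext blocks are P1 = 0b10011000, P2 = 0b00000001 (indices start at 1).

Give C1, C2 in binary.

CTR encryption: S_i = E(K, T_i) where T_i is the counter for block i; C_i = P_i ⊕ S_i.
C1: T = 0b11001110, S = E(K, T) = 0b11000000; 0b10011000 ⊕ 0b11000000 = 0b01011000.
C2: T = 0b11001111, S = E(K, T) = 0b10111111; 0b00000001 ⊕ 0b10111111 = 0b10111110.

C1 = 0b01011000, C2 = 0b10111110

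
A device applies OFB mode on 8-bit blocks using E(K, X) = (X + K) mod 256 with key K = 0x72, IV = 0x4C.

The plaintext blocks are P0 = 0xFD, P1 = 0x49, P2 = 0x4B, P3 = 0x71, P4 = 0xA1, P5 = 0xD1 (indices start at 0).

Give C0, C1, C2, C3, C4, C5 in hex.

C0 = 0x43, C1 = 0x79, C2 = 0xE9, C3 = 0x65, C4 = 0x27, C5 = 0x29

OFB encryption: S_i = E(K, S_{i−1}) with S_{−1} = IV; C_i = P_i ⊕ S_i.
C0: S = E(K, 0x4C) = 0xBE; 0xFD ⊕ 0xBE = 0x43.
C1: S = E(K, 0xBE) = 0x30; 0x49 ⊕ 0x30 = 0x79.
C2: S = E(K, 0x30) = 0xA2; 0x4B ⊕ 0xA2 = 0xE9.
C3: S = E(K, 0xA2) = 0x14; 0x71 ⊕ 0x14 = 0x65.
C4: S = E(K, 0x14) = 0x86; 0xA1 ⊕ 0x86 = 0x27.
C5: S = E(K, 0x86) = 0xF8; 0xD1 ⊕ 0xF8 = 0x29.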